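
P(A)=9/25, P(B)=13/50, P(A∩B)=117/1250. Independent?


P(A)×P(B) = 117/1250
P(A∩B) = 117/1250
Equal ✓ → Independent

Yes, independent


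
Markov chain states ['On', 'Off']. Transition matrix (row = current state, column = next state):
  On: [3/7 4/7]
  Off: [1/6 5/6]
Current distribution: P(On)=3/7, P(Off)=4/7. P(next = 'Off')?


P(next=Off) = Σᵢ P(now=i)×P(i→Off)
= 3/7×4/7 + 4/7×5/6
= 12/49 + 10/21 = 106/147

P = 106/147 ≈ 0.7211


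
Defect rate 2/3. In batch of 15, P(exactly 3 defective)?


Binomial: P(X=3) = C(15,3)×p^3×(1-p)^12
= 455 × 8/27 × 1/531441 = 3640/14348907

P(X=3) = 3640/14348907 ≈ 0.03%


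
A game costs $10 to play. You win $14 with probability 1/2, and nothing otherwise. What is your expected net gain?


E[gain] = (14-10)×1/2 + (-10)×1/2
= 2 - 5 = -3

Expected net gain = $-3 ≈ $-3.00


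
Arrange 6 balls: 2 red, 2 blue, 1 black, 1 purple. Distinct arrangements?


6!/(2!×2!×1!×1!) = 180

180


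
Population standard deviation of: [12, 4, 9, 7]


Mean = 32/4 = 8
  (12-8)²=16
  (4-8)²=16
  (9-8)²=1
  (7-8)²=1
Σ(x-μ)² = 34
σ² = 34/4 = 17/2

σ = √(17/2) ≈ 2.9155


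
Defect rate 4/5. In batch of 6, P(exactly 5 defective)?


Binomial: P(X=5) = C(6,5)×p^5×(1-p)^1
= 6 × 1024/3125 × 1/5 = 6144/15625

P(X=5) = 6144/15625 ≈ 39.32%


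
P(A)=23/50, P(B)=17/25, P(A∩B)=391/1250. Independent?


P(A)×P(B) = 391/1250
P(A∩B) = 391/1250
Equal ✓ → Independent

Yes, independent


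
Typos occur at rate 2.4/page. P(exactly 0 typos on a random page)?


Poisson(λ=2.4): P(X=0) = e^(-λ)×λ^k/k!
= e^(-2.4) × 2.4^0 / 0!
≈ 0.09071795329 × 1 / 1 ≈ 0.090718

P(X=0) ≈ 0.090718 ≈ 9.07%


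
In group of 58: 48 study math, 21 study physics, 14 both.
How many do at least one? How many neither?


|A∪B| = 48+21-14 = 55
Neither = 58-55 = 3

At least one: 55; Neither: 3


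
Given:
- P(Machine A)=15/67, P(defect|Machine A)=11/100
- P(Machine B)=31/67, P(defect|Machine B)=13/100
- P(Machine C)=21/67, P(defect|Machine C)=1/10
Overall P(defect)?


P(B) = Σ P(B|Aᵢ)×P(Aᵢ)
  11/100×15/67 = 33/1340
  13/100×31/67 = 403/6700
  1/10×21/67 = 21/670
Sum = 389/3350

P(defect) = 389/3350 ≈ 11.61%


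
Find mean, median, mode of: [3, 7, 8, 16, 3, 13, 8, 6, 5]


Sorted: [3, 3, 5, 6, 7, 8, 8, 13, 16]
Mean = 69/9 = 23/3
Median = 7
Freq: {3: 2, 7: 1, 8: 2, 16: 1, 13: 1, 6: 1, 5: 1}
Mode: [3, 8]

Mean=23/3, Median=7, Mode=[3, 8]


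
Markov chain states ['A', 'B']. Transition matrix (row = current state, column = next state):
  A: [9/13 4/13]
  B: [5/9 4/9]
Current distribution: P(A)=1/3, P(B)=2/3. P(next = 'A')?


P(next=A) = Σᵢ P(now=i)×P(i→A)
= 1/3×9/13 + 2/3×5/9
= 3/13 + 10/27 = 211/351

P = 211/351 ≈ 0.6011


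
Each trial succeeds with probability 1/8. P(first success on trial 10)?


Geometric: P(X=10) = (1-p)^(k-1)×p = (7/8)^9×1/8 = 40353607/1073741824

P(X=10) = 40353607/1073741824 ≈ 3.76%


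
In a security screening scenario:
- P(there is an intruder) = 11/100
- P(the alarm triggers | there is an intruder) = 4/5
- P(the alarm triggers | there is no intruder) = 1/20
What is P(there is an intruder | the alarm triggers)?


Using Bayes' theorem:
P(A|B) = P(B|A)·P(A) / P(B)

P(the alarm triggers) = 4/5 × 11/100 + 1/20 × 89/100
= 11/125 + 89/2000 = 53/400

P(there is an intruder|the alarm triggers) = (11/125) / (53/400) = 176/265

P(there is an intruder|the alarm triggers) = 176/265 ≈ 66.42%


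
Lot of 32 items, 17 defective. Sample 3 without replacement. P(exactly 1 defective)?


Hypergeometric: C(17,1)×C(15,2)/C(32,3)
= 17×105/4960 = 357/992

P(X=1) = 357/992 ≈ 35.99%


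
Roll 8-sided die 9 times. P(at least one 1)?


P(no 1)^9 = (7/8)^9 = 40353607/134217728
P(≥1) = 1 - 40353607/134217728 = 93864121/134217728

P = 93864121/134217728 ≈ 69.93%


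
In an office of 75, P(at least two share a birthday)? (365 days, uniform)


P(all different) = Π(365-i)/365 for i=0..74
= 0.000280
P(match) = 1 - 0.000280 = 0.999720

P ≈ 0.9997 ≈ 99.97%


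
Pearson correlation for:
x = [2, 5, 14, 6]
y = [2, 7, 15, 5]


n=4, Σx=27, Σy=29, Σxy=279, Σx²=261, Σy²=303
r = (4×279 - 27×29)/√((4×261 - 27²)(4×303 - 29²))
= 333/√(315×371) = 333/√116865 ≈ 333/341.8552 ≈ 0.9741

r ≈ 0.9741


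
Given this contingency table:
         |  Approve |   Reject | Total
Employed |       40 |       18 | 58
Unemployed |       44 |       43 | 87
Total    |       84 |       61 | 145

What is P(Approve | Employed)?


P(Approve | Employed) = 40/(40+18) = 40/58 = 20/29

P(Approve|Employed) = 20/29 ≈ 68.97%


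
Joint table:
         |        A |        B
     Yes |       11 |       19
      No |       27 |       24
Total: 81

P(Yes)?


P(Yes) = (11+19)/81 = 30/81 = 10/27

P(Yes) = 10/27 ≈ 37.04%


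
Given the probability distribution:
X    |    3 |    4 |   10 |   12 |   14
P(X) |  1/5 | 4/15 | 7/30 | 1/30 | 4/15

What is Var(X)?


E[X] = 122/15
E[X²] = 1297/15
Var(X) = E[X²] - (E[X])² = 1297/15 - 14884/225 = 4571/225

Var(X) = 4571/225 ≈ 20.3156


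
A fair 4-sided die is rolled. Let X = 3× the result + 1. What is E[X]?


E[die] = (1+4)/2 = 5/2
E[X] = 3×5/2 + 1 = 17/2

E[X] = 17/2


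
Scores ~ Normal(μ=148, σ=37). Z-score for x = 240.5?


z = (x - μ)/σ = (240.5 - 148)/37 = 2.5

z = 2.5


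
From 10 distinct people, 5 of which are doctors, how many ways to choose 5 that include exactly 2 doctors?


Choose 2 of the 5 doctors and 3 of the other 5 people:
C(5,2)×C(5,3) = 10×10 = 100

100


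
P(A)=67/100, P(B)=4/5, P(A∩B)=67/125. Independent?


P(A)×P(B) = 67/125
P(A∩B) = 67/125
Equal ✓ → Independent

Yes, independent


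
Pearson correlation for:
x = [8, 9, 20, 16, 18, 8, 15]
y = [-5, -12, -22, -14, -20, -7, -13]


n=7, Σx=94, Σy=-93, Σxy=-1423, Σx²=1414, Σy²=1467
r = (7×(-1423) - 94×(-93))/√((7×1414 - 94²)(7×1467 - (-93)²))
= -1219/√(1062×1620) = -1219/√1720440 ≈ -1219/1311.6554 ≈ -0.9294

r ≈ -0.9294


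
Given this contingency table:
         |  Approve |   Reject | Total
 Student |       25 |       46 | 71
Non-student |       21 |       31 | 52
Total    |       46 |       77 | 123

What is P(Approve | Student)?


P(Approve | Student) = 25/(25+46) = 25/71

P(Approve|Student) = 25/71 ≈ 35.21%


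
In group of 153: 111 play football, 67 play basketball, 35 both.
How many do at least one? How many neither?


|A∪B| = 111+67-35 = 143
Neither = 153-143 = 10

At least one: 143; Neither: 10


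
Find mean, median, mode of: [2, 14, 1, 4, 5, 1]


Sorted: [1, 1, 2, 4, 5, 14]
Mean = 27/6 = 9/2
Median = 3
Freq: {2: 1, 14: 1, 1: 2, 4: 1, 5: 1}
Mode: [1]

Mean=9/2, Median=3, Mode=1


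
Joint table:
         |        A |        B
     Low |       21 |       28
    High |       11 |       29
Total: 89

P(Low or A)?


P(Low∨A) = P(Low) + P(A) - P(Low∧A)
= (49 + 32 - 21)/89 = 60/89

P = 60/89 ≈ 67.42%


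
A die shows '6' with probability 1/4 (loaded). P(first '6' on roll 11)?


Geometric: P(X=11) = (1-p)^(k-1)×p = (3/4)^10×1/4 = 59049/4194304

P(X=11) = 59049/4194304 ≈ 1.41%


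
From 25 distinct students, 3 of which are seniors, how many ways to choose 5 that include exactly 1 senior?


Choose 1 of the 3 seniors and 4 of the other 22 students:
C(3,1)×C(22,4) = 3×7315 = 21945

21945


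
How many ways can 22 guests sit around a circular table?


Circular arrangements of 22 distinct objects: fix one position to break rotational symmetry.
(n-1)! = 21! = 51090942171709440000

51090942171709440000


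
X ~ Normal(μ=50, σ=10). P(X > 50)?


z = (50-50)/10 = 0.0
P(X > 50) = 1 - P(Z ≤ 0.0) = 1 - 0.5000 = 0.5000

P(X > 50) ≈ 0.5000


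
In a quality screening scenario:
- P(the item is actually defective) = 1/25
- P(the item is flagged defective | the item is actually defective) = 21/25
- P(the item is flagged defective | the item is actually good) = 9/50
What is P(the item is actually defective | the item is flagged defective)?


Using Bayes' theorem:
P(A|B) = P(B|A)·P(A) / P(B)

P(the item is flagged defective) = 21/25 × 1/25 + 9/50 × 24/25
= 21/625 + 108/625 = 129/625

P(the item is actually defective|the item is flagged defective) = (21/625) / (129/625) = 7/43

P(the item is actually defective|the item is flagged defective) = 7/43 ≈ 16.28%


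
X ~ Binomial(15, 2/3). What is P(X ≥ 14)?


P(X ≥ 14) = Σ P(X=i) for i=14..15
P(X=14) = 81920/4782969
P(X=15) = 32768/14348907
Sum = 278528/14348907

P(X ≥ 14) = 278528/14348907 ≈ 1.94%


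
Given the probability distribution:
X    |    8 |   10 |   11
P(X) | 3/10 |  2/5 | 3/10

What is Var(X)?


E[X] = 97/10
E[X²] = 191/2
Var(X) = E[X²] - (E[X])² = 191/2 - 9409/100 = 141/100

Var(X) = 141/100 ≈ 1.4100


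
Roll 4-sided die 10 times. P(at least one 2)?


P(no 2)^10 = (3/4)^10 = 59049/1048576
P(≥1) = 1 - 59049/1048576 = 989527/1048576

P = 989527/1048576 ≈ 94.37%


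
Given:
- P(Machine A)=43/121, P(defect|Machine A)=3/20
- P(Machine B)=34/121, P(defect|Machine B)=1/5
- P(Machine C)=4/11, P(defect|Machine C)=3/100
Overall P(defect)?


P(B) = Σ P(B|Aᵢ)×P(Aᵢ)
  3/20×43/121 = 129/2420
  1/5×34/121 = 34/605
  3/100×4/11 = 3/275
Sum = 1457/12100

P(defect) = 1457/12100 ≈ 12.04%


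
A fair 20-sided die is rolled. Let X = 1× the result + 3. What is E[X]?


E[die] = (1+20)/2 = 21/2
E[X] = 1×21/2 + 3 = 27/2

E[X] = 27/2


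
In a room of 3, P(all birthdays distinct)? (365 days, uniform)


P(all different) = Π(365-i)/365 for i=0..2
= (365/365)×(364/365)×...×(363/365)
= 0.991796

P ≈ 0.9918 ≈ 99.18%


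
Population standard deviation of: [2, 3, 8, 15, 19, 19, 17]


Mean = 83/7
  (2-83/7)²=4761/49
  (3-83/7)²=3844/49
  (8-83/7)²=729/49
  (15-83/7)²=484/49
  (19-83/7)²=2500/49
  (19-83/7)²=2500/49
  (17-83/7)²=1296/49
Σ(x-μ)² = 2302/7
σ² = (2302/7)/7 = 2302/49

σ = √(2302/49) ≈ 6.8542


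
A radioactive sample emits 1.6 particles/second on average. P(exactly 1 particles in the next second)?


Poisson(λ=1.6): P(X=1) = e^(-λ)×λ^k/k!
= e^(-1.6) × 1.6^1 / 1!
≈ 0.201896518 × 1.6 / 1 ≈ 0.323034

P(X=1) ≈ 0.323034 ≈ 32.30%


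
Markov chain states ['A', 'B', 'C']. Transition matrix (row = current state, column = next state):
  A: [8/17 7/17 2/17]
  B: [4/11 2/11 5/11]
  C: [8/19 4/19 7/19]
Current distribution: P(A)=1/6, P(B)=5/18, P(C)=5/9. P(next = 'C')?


P(next=C) = Σᵢ P(now=i)×P(i→C)
= 1/6×2/17 + 5/18×5/11 + 5/9×7/19
= 1/51 + 25/198 + 35/171 = 2491/7106

P = 2491/7106 ≈ 0.3505


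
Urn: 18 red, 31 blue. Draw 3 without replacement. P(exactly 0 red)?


Hypergeometric: C(18,0)×C(31,3)/C(49,3)
= 1×4495/18424 = 4495/18424

P(X=0) = 4495/18424 ≈ 24.40%


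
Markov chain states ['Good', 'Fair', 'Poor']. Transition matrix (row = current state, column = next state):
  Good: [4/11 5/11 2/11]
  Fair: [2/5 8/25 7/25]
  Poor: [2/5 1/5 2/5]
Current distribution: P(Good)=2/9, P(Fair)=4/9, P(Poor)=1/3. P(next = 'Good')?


P(next=Good) = Σᵢ P(now=i)×P(i→Good)
= 2/9×4/11 + 4/9×2/5 + 1/3×2/5
= 8/99 + 8/45 + 2/15 = 194/495

P = 194/495 ≈ 0.3919


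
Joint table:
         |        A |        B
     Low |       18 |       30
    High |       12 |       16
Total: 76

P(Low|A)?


P(Low|A) = 18/(18+12) = 18/30 = 3/5

P = 3/5 ≈ 60.00%


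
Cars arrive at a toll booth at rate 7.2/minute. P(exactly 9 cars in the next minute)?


Poisson(λ=7.2): P(X=9) = e^(-λ)×λ^k/k!
= e^(-7.2) × 7.2^9 / 9!
≈ 0.0007465858084 × 51998697.8142 / 362880 ≈ 0.106982

P(X=9) ≈ 0.106982 ≈ 10.70%


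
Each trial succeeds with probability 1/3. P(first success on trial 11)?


Geometric: P(X=11) = (1-p)^(k-1)×p = (2/3)^10×1/3 = 1024/177147

P(X=11) = 1024/177147 ≈ 0.58%


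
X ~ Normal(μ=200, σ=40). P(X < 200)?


z = (200-200)/40 = 0.0
P(Z < 0.0) = 0.5000

P(X < 200) ≈ 0.5000


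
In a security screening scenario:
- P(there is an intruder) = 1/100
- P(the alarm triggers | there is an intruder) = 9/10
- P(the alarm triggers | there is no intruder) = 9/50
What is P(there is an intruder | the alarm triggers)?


Using Bayes' theorem:
P(A|B) = P(B|A)·P(A) / P(B)

P(the alarm triggers) = 9/10 × 1/100 + 9/50 × 99/100
= 9/1000 + 891/5000 = 117/625

P(there is an intruder|the alarm triggers) = (9/1000) / (117/625) = 5/104

P(there is an intruder|the alarm triggers) = 5/104 ≈ 4.81%


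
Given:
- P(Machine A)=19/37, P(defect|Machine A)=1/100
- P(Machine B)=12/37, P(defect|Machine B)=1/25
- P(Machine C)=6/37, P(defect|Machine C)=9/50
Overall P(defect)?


P(B) = Σ P(B|Aᵢ)×P(Aᵢ)
  1/100×19/37 = 19/3700
  1/25×12/37 = 12/925
  9/50×6/37 = 27/925
Sum = 7/148

P(defect) = 7/148 ≈ 4.73%


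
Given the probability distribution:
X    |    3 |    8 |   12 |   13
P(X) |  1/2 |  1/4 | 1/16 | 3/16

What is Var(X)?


E[X] = 107/16
E[X²] = 979/16
Var(X) = E[X²] - (E[X])² = 979/16 - 11449/256 = 4215/256

Var(X) = 4215/256 ≈ 16.4648


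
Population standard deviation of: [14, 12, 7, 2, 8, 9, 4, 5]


Mean = 61/8
  (14-61/8)²=2601/64
  (12-61/8)²=1225/64
  (7-61/8)²=25/64
  (2-61/8)²=2025/64
  (8-61/8)²=9/64
  (9-61/8)²=121/64
  (4-61/8)²=841/64
  (5-61/8)²=441/64
Σ(x-μ)² = 911/8
σ² = (911/8)/8 = 911/64

σ = √(911/64) ≈ 3.7728


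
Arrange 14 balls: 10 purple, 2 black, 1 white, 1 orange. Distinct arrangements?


14!/(10!×2!×1!×1!) = 12012

12012


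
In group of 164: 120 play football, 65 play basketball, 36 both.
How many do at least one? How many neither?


|A∪B| = 120+65-36 = 149
Neither = 164-149 = 15

At least one: 149; Neither: 15


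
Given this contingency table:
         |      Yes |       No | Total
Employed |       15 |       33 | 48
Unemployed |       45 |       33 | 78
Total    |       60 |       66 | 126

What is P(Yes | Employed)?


P(Yes | Employed) = 15/(15+33) = 15/48 = 5/16

P(Yes|Employed) = 5/16 ≈ 31.25%


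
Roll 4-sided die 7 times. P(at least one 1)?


P(no 1)^7 = (3/4)^7 = 2187/16384
P(≥1) = 1 - 2187/16384 = 14197/16384

P = 14197/16384 ≈ 86.65%


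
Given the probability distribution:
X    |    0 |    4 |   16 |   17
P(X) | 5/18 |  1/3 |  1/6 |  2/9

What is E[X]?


E[X] = Σ x·P(X=x)
= (0)×(5/18) + (4)×(1/3) + (16)×(1/6) + (17)×(2/9)
= 70/9

E[X] = 70/9


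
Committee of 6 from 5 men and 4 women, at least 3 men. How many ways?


Count by #men:
  3M,3W: C(5,3)×C(4,3)=40
  4M,2W: C(5,4)×C(4,2)=30
  5M,1W: C(5,5)×C(4,1)=4
Total = 74

74


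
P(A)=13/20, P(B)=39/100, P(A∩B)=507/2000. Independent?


P(A)×P(B) = 507/2000
P(A∩B) = 507/2000
Equal ✓ → Independent

Yes, independent


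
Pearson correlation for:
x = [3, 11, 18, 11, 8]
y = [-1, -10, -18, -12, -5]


n=5, Σx=51, Σy=-46, Σxy=-609, Σx²=639, Σy²=594
r = (5×(-609) - 51×(-46))/√((5×639 - 51²)(5×594 - (-46)²))
= -699/√(594×854) = -699/√507276 ≈ -699/712.2331 ≈ -0.9814

r ≈ -0.9814


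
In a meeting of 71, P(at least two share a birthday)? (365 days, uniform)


P(all different) = Π(365-i)/365 for i=0..70
= 0.000679
P(match) = 1 - 0.000679 = 0.999321

P ≈ 0.9993 ≈ 99.93%


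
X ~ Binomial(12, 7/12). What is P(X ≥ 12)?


P(X ≥ 12) = Σ P(X=i) for i=12..12
P(X=12) = 13841287201/8916100448256
Sum = 13841287201/8916100448256

P(X ≥ 12) = 13841287201/8916100448256 ≈ 0.16%


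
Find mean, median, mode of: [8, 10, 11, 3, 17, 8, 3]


Sorted: [3, 3, 8, 8, 10, 11, 17]
Mean = 60/7
Median = 8
Freq: {8: 2, 10: 1, 11: 1, 3: 2, 17: 1}
Mode: [3, 8]

Mean=60/7, Median=8, Mode=[3, 8]


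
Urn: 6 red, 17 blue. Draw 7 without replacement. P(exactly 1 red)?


Hypergeometric: C(6,1)×C(17,6)/C(23,7)
= 6×12376/245157 = 1456/4807

P(X=1) = 1456/4807 ≈ 30.29%


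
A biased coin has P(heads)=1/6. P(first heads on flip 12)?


Geometric: P(X=12) = (1-p)^(k-1)×p = (5/6)^11×1/6 = 48828125/2176782336

P(X=12) = 48828125/2176782336 ≈ 2.24%


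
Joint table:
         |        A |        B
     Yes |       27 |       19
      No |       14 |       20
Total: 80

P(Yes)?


P(Yes) = (27+19)/80 = 46/80 = 23/40

P(Yes) = 23/40 ≈ 57.50%


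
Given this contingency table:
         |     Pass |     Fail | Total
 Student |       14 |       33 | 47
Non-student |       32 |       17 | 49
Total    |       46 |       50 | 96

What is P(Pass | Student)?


P(Pass | Student) = 14/(14+33) = 14/47

P(Pass|Student) = 14/47 ≈ 29.79%


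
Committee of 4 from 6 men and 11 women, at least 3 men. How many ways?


Count by #men:
  3M,1W: C(6,3)×C(11,1)=220
  4M,0W: C(6,4)×C(11,0)=15
Total = 235

235


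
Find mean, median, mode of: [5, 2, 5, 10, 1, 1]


Sorted: [1, 1, 2, 5, 5, 10]
Mean = 24/6 = 4
Median = 7/2
Freq: {5: 2, 2: 1, 10: 1, 1: 2}
Mode: [1, 5]

Mean=4, Median=7/2, Mode=[1, 5]


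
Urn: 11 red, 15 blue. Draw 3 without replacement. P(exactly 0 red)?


Hypergeometric: C(11,0)×C(15,3)/C(26,3)
= 1×455/2600 = 7/40

P(X=0) = 7/40 ≈ 17.50%


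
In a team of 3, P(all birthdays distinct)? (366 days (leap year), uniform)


P(all different) = Π(366-i)/366 for i=0..2
= (366/366)×(365/366)×...×(364/366)
= 0.991818

P ≈ 0.9918 ≈ 99.18%


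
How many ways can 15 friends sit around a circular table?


Circular arrangements of 15 distinct objects: fix one position to break rotational symmetry.
(n-1)! = 14! = 87178291200

87178291200


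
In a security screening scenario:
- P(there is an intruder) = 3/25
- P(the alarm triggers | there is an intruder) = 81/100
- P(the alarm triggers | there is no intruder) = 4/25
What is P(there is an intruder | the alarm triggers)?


Using Bayes' theorem:
P(A|B) = P(B|A)·P(A) / P(B)

P(the alarm triggers) = 81/100 × 3/25 + 4/25 × 22/25
= 243/2500 + 88/625 = 119/500

P(there is an intruder|the alarm triggers) = (243/2500) / (119/500) = 243/595

P(there is an intruder|the alarm triggers) = 243/595 ≈ 40.84%


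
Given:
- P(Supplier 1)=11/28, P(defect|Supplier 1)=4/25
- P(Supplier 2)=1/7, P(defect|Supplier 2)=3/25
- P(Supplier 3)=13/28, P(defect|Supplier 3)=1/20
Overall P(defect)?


P(B) = Σ P(B|Aᵢ)×P(Aᵢ)
  4/25×11/28 = 11/175
  3/25×1/7 = 3/175
  1/20×13/28 = 13/560
Sum = 289/2800

P(defect) = 289/2800 ≈ 10.32%


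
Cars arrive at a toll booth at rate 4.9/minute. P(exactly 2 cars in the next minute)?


Poisson(λ=4.9): P(X=2) = e^(-λ)×λ^k/k!
= e^(-4.9) × 4.9^2 / 2!
≈ 0.007446583071 × 24.01 / 2 ≈ 0.089396

P(X=2) ≈ 0.089396 ≈ 8.94%


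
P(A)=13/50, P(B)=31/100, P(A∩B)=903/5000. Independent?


P(A)×P(B) = 403/5000
P(A∩B) = 903/5000
Not equal → NOT independent

No, not independent


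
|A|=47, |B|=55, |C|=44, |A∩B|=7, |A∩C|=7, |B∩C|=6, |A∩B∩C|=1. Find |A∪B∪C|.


|A∪B∪C| = 47+55+44-7-7-6+1 = 127

|A∪B∪C| = 127


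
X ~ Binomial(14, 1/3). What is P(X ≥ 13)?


P(X ≥ 13) = Σ P(X=i) for i=13..14
P(X=13) = 28/4782969
P(X=14) = 1/4782969
Sum = 29/4782969

P(X ≥ 13) = 29/4782969 ≈ 0.00%


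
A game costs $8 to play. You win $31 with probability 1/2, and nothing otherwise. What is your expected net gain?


E[gain] = (31-8)×1/2 + (-8)×1/2
= 23/2 - 4 = 15/2

Expected net gain = $15/2 ≈ $7.50


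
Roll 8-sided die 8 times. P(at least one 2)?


P(no 2)^8 = (7/8)^8 = 5764801/16777216
P(≥1) = 1 - 5764801/16777216 = 11012415/16777216

P = 11012415/16777216 ≈ 65.64%


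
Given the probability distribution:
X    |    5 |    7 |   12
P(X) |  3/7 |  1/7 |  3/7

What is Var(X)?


E[X] = 58/7
E[X²] = 556/7
Var(X) = E[X²] - (E[X])² = 556/7 - 3364/49 = 528/49

Var(X) = 528/49 ≈ 10.7755


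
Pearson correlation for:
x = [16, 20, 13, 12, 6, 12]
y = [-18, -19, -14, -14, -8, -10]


n=6, Σx=79, Σy=-83, Σxy=-1186, Σx²=1149, Σy²=1241
r = (6×(-1186) - 79×(-83))/√((6×1149 - 79²)(6×1241 - (-83)²))
= -559/√(653×557) = -559/√363721 ≈ -559/603.0929 ≈ -0.9269

r ≈ -0.9269


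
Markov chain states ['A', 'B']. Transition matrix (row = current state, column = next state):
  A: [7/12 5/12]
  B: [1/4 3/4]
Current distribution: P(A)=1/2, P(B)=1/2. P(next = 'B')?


P(next=B) = Σᵢ P(now=i)×P(i→B)
= 1/2×5/12 + 1/2×3/4
= 5/24 + 3/8 = 7/12

P = 7/12 ≈ 0.5833


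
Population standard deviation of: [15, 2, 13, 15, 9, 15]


Mean = 69/6 = 23/2
  (15-23/2)²=49/4
  (2-23/2)²=361/4
  (13-23/2)²=9/4
  (15-23/2)²=49/4
  (9-23/2)²=25/4
  (15-23/2)²=49/4
Σ(x-μ)² = 271/2
σ² = (271/2)/6 = 271/12

σ = √(271/12) ≈ 4.7522


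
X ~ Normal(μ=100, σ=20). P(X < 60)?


z = (60-100)/20 = -2.0
P(Z < -2.0) = 0.0228

P(X < 60) ≈ 0.0228


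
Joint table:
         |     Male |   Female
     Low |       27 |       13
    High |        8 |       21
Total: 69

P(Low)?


P(Low) = (27+13)/69 = 40/69

P(Low) = 40/69 ≈ 57.97%


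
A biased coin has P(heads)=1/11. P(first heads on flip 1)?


Geometric: P(X=1) = (1-p)^(k-1)×p = (10/11)^0×1/11 = 1/11

P(X=1) = 1/11 ≈ 9.09%


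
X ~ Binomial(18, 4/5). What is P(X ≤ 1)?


P(X ≤ 1) = Σ P(X=i) for i=0..1
P(X=0) = 1/3814697265625
P(X=1) = 72/3814697265625
Sum = 73/3814697265625

P(X ≤ 1) = 73/3814697265625 ≈ 0.00%


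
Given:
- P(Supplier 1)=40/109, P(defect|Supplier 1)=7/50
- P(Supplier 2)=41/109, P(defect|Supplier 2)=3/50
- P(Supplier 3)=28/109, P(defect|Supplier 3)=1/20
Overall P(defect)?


P(B) = Σ P(B|Aᵢ)×P(Aᵢ)
  7/50×40/109 = 28/545
  3/50×41/109 = 123/5450
  1/20×28/109 = 7/545
Sum = 473/5450

P(defect) = 473/5450 ≈ 8.68%


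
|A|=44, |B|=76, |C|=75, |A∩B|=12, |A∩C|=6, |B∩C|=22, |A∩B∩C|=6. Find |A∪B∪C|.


|A∪B∪C| = 44+76+75-12-6-22+6 = 161

|A∪B∪C| = 161


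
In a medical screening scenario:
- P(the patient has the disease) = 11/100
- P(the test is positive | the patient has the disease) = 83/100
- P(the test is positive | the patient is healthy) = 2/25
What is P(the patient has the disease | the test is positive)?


Using Bayes' theorem:
P(A|B) = P(B|A)·P(A) / P(B)

P(the test is positive) = 83/100 × 11/100 + 2/25 × 89/100
= 913/10000 + 89/1250 = 13/80

P(the patient has the disease|the test is positive) = (913/10000) / (13/80) = 913/1625

P(the patient has the disease|the test is positive) = 913/1625 ≈ 56.18%


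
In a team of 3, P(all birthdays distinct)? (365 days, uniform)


P(all different) = Π(365-i)/365 for i=0..2
= (365/365)×(364/365)×...×(363/365)
= 0.991796

P ≈ 0.9918 ≈ 99.18%


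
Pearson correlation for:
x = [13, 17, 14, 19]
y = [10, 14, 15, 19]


n=4, Σx=63, Σy=58, Σxy=939, Σx²=1015, Σy²=882
r = (4×939 - 63×58)/√((4×1015 - 63²)(4×882 - 58²))
= 102/√(91×164) = 102/√14924 ≈ 102/122.1638 ≈ 0.8349

r ≈ 0.8349


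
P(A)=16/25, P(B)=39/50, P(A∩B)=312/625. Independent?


P(A)×P(B) = 312/625
P(A∩B) = 312/625
Equal ✓ → Independent

Yes, independent


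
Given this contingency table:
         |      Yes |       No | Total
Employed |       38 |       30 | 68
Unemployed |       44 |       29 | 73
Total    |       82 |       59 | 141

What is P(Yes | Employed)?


P(Yes | Employed) = 38/(38+30) = 38/68 = 19/34

P(Yes|Employed) = 19/34 ≈ 55.88%


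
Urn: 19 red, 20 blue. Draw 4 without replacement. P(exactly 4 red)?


Hypergeometric: C(19,4)×C(20,0)/C(39,4)
= 3876×1/82251 = 68/1443

P(X=4) = 68/1443 ≈ 4.71%


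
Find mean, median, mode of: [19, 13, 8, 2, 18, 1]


Sorted: [1, 2, 8, 13, 18, 19]
Mean = 61/6
Median = 21/2
Freq: {19: 1, 13: 1, 8: 1, 2: 1, 18: 1, 1: 1}
Mode: No mode

Mean=61/6, Median=21/2, Mode=No mode


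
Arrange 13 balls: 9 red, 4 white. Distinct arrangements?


13!/(9!×4!) = 715

715


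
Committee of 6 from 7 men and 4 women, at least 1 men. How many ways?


Count by #men:
  2M,4W: C(7,2)×C(4,4)=21
  3M,3W: C(7,3)×C(4,3)=140
  4M,2W: C(7,4)×C(4,2)=210
  5M,1W: C(7,5)×C(4,1)=84
  6M,0W: C(7,6)×C(4,0)=7
Total = 462

462


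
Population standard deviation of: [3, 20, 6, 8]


Mean = 37/4
  (3-37/4)²=625/16
  (20-37/4)²=1849/16
  (6-37/4)²=169/16
  (8-37/4)²=25/16
Σ(x-μ)² = 667/4
σ² = (667/4)/4 = 667/16

σ = √(667/16) ≈ 6.4566


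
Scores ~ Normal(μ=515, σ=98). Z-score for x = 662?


z = (x - μ)/σ = (662 - 515)/98 = 1.5

z = 1.5


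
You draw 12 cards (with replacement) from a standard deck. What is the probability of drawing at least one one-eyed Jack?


P(not a one-eyed Jack) = 50/52 = 25/26
P(none in 12 draws) = (25/26)^12 = 59604644775390625/95428956661682176
P(≥1 one-eyed Jack) = 1 - 59604644775390625/95428956661682176 = 35824311886291551/95428956661682176

P = 35824311886291551/95428956661682176 ≈ 37.54%


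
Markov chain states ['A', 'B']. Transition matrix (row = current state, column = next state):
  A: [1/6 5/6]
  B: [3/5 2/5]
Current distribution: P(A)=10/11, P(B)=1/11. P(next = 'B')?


P(next=B) = Σᵢ P(now=i)×P(i→B)
= 10/11×5/6 + 1/11×2/5
= 25/33 + 2/55 = 131/165

P = 131/165 ≈ 0.7939


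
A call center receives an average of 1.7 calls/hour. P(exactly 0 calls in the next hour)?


Poisson(λ=1.7): P(X=0) = e^(-λ)×λ^k/k!
= e^(-1.7) × 1.7^0 / 0!
≈ 0.1826835241 × 1 / 1 ≈ 0.182684

P(X=0) ≈ 0.182684 ≈ 18.27%


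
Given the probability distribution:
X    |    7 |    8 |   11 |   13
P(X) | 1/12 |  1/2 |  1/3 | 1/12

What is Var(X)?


E[X] = 28/3
E[X²] = 181/2
Var(X) = E[X²] - (E[X])² = 181/2 - 784/9 = 61/18

Var(X) = 61/18 ≈ 3.3889


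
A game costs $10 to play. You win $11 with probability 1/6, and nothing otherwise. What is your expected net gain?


E[gain] = (11-10)×1/6 + (-10)×5/6
= 1/6 - 25/3 = -49/6

Expected net gain = $-49/6 ≈ $-8.17


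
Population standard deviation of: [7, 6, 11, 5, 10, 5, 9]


Mean = 53/7
  (7-53/7)²=16/49
  (6-53/7)²=121/49
  (11-53/7)²=576/49
  (5-53/7)²=324/49
  (10-53/7)²=289/49
  (5-53/7)²=324/49
  (9-53/7)²=100/49
Σ(x-μ)² = 250/7
σ² = (250/7)/7 = 250/49

σ = √(250/49) ≈ 2.2588


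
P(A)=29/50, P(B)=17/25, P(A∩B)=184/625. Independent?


P(A)×P(B) = 493/1250
P(A∩B) = 184/625
Not equal → NOT independent

No, not independent


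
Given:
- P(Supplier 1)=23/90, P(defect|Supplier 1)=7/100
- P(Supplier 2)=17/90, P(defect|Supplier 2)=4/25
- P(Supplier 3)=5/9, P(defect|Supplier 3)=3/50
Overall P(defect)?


P(B) = Σ P(B|Aᵢ)×P(Aᵢ)
  7/100×23/90 = 161/9000
  4/25×17/90 = 34/1125
  3/50×5/9 = 1/30
Sum = 733/9000

P(defect) = 733/9000 ≈ 8.14%


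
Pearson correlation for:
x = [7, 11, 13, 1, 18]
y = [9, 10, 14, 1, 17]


n=5, Σx=50, Σy=51, Σxy=662, Σx²=664, Σy²=667
r = (5×662 - 50×51)/√((5×664 - 50²)(5×667 - 51²))
= 760/√(820×734) = 760/√601880 ≈ 760/775.8093 ≈ 0.9796

r ≈ 0.9796


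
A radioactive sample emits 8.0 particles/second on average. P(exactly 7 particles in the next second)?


Poisson(λ=8.0): P(X=7) = e^(-λ)×λ^k/k!
= e^(-8.0) × 8.0^7 / 7!
≈ 0.0003354626279 × 2097152 / 5040 ≈ 0.139587

P(X=7) ≈ 0.139587 ≈ 13.96%


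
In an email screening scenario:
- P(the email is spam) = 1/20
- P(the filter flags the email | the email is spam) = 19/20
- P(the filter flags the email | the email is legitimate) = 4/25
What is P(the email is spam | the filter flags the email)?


Using Bayes' theorem:
P(A|B) = P(B|A)·P(A) / P(B)

P(the filter flags the email) = 19/20 × 1/20 + 4/25 × 19/20
= 19/400 + 19/125 = 399/2000

P(the email is spam|the filter flags the email) = (19/400) / (399/2000) = 5/21

P(the email is spam|the filter flags the email) = 5/21 ≈ 23.81%


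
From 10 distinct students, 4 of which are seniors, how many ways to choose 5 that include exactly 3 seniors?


Choose 3 of the 4 seniors and 2 of the other 6 students:
C(4,3)×C(6,2) = 4×15 = 60

60


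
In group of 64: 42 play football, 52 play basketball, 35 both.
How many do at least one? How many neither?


|A∪B| = 42+52-35 = 59
Neither = 64-59 = 5

At least one: 59; Neither: 5


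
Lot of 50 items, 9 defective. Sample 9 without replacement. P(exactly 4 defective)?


Hypergeometric: C(9,4)×C(41,5)/C(50,9)
= 126×749398/2505433700 = 3372291/89479775

P(X=4) = 3372291/89479775 ≈ 3.77%


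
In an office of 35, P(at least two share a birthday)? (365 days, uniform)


P(all different) = Π(365-i)/365 for i=0..34
= 0.185617
P(match) = 1 - 0.185617 = 0.814383

P ≈ 0.8144 ≈ 81.44%


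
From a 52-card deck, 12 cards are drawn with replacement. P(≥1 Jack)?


P(not a Jack) = 48/52 = 12/13
P(none in 12 draws) = (12/13)^12 = 8916100448256/23298085122481
P(≥1 Jack) = 1 - 8916100448256/23298085122481 = 14381984674225/23298085122481

P = 14381984674225/23298085122481 ≈ 61.73%


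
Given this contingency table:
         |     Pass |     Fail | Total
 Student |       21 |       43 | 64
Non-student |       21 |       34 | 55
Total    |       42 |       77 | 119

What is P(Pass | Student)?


P(Pass | Student) = 21/(21+43) = 21/64

P(Pass|Student) = 21/64 ≈ 32.81%


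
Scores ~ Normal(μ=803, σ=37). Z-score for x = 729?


z = (x - μ)/σ = (729 - 803)/37 = -2.0

z = -2.0


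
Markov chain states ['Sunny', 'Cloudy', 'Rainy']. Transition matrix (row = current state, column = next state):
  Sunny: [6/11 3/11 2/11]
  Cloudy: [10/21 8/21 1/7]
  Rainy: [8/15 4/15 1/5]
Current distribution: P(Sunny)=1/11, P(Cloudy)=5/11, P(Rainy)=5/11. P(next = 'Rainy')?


P(next=Rainy) = Σᵢ P(now=i)×P(i→Rainy)
= 1/11×2/11 + 5/11×1/7 + 5/11×1/5
= 2/121 + 5/77 + 1/11 = 146/847

P = 146/847 ≈ 0.1724


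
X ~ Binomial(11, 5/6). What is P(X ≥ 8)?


P(X ≥ 8) = Σ P(X=i) for i=8..11
P(X=8) = 21484375/120932352
P(X=9) = 107421875/362797056
P(X=10) = 107421875/362797056
P(X=11) = 48828125/362797056
Sum = 13671875/15116544

P(X ≥ 8) = 13671875/15116544 ≈ 90.44%


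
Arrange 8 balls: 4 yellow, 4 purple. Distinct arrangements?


8!/(4!×4!) = 70

70


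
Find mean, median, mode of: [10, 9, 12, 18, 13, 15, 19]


Sorted: [9, 10, 12, 13, 15, 18, 19]
Mean = 96/7
Median = 13
Freq: {10: 1, 9: 1, 12: 1, 18: 1, 13: 1, 15: 1, 19: 1}
Mode: No mode

Mean=96/7, Median=13, Mode=No mode


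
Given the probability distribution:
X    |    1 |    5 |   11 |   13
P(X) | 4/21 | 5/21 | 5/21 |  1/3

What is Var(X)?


E[X] = 25/3
E[X²] = 639/7
Var(X) = E[X²] - (E[X])² = 639/7 - 625/9 = 1376/63

Var(X) = 1376/63 ≈ 21.8413


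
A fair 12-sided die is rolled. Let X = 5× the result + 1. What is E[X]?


E[die] = (1+12)/2 = 13/2
E[X] = 5×13/2 + 1 = 67/2

E[X] = 67/2


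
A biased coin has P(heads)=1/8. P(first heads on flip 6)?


Geometric: P(X=6) = (1-p)^(k-1)×p = (7/8)^5×1/8 = 16807/262144

P(X=6) = 16807/262144 ≈ 6.41%


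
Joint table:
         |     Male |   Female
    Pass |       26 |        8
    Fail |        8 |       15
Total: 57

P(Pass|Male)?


P(Pass|Male) = 26/(26+8) = 26/34 = 13/17

P = 13/17 ≈ 76.47%


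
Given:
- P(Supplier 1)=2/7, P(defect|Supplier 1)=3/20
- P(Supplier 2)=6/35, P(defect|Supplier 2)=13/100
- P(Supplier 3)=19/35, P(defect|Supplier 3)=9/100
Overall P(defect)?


P(B) = Σ P(B|Aᵢ)×P(Aᵢ)
  3/20×2/7 = 3/70
  13/100×6/35 = 39/1750
  9/100×19/35 = 171/3500
Sum = 57/500

P(defect) = 57/500 ≈ 11.40%


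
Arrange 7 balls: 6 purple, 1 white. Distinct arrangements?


7!/(6!×1!) = 7

7


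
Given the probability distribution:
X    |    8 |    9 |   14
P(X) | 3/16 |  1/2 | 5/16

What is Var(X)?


E[X] = 83/8
E[X²] = 455/4
Var(X) = E[X²] - (E[X])² = 455/4 - 6889/64 = 391/64

Var(X) = 391/64 ≈ 6.1094


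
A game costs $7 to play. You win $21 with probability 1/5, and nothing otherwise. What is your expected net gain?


E[gain] = (21-7)×1/5 + (-7)×4/5
= 14/5 - 28/5 = -14/5

Expected net gain = $-14/5 ≈ $-2.80


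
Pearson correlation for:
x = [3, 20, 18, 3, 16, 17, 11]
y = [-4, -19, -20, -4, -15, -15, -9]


n=7, Σx=88, Σy=-86, Σxy=-1358, Σx²=1408, Σy²=1324
r = (7×(-1358) - 88×(-86))/√((7×1408 - 88²)(7×1324 - (-86)²))
= -1938/√(2112×1872) = -1938/√3953664 ≈ -1938/1988.3823 ≈ -0.9747

r ≈ -0.9747


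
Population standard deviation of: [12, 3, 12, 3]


Mean = 30/4 = 15/2
  (12-15/2)²=81/4
  (3-15/2)²=81/4
  (12-15/2)²=81/4
  (3-15/2)²=81/4
Σ(x-μ)² = 81
σ² = 81/4

σ = √(81/4) ≈ 4.5000


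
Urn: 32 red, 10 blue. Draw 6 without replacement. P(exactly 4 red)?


Hypergeometric: C(32,4)×C(10,2)/C(42,6)
= 35960×45/5245786 = 809100/2622893

P(X=4) = 809100/2622893 ≈ 30.85%


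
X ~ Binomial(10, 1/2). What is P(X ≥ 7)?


P(X ≥ 7) = Σ P(X=i) for i=7..10
P(X=7) = 15/128
P(X=8) = 45/1024
P(X=9) = 5/512
P(X=10) = 1/1024
Sum = 11/64

P(X ≥ 7) = 11/64 ≈ 17.19%


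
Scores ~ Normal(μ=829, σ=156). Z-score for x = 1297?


z = (x - μ)/σ = (1297 - 829)/156 = 3.0

z = 3.0


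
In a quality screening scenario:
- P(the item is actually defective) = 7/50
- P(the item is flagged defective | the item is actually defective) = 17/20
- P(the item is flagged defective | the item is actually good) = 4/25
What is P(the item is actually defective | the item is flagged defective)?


Using Bayes' theorem:
P(A|B) = P(B|A)·P(A) / P(B)

P(the item is flagged defective) = 17/20 × 7/50 + 4/25 × 43/50
= 119/1000 + 86/625 = 1283/5000

P(the item is actually defective|the item is flagged defective) = (119/1000) / (1283/5000) = 595/1283

P(the item is actually defective|the item is flagged defective) = 595/1283 ≈ 46.38%


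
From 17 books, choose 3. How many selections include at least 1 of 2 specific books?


Complement: C(17,3) - C(15,3) = 680 - 455 = 225

225


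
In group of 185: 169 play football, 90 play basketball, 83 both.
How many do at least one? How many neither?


|A∪B| = 169+90-83 = 176
Neither = 185-176 = 9

At least one: 176; Neither: 9


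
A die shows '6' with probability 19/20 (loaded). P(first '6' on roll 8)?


Geometric: P(X=8) = (1-p)^(k-1)×p = (1/20)^7×19/20 = 19/25600000000

P(X=8) = 19/25600000000 ≈ 0.00%


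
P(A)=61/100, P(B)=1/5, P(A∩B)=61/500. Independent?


P(A)×P(B) = 61/500
P(A∩B) = 61/500
Equal ✓ → Independent

Yes, independent


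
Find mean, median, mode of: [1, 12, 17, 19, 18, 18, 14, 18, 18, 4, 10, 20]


Sorted: [1, 4, 10, 12, 14, 17, 18, 18, 18, 18, 19, 20]
Mean = 169/12
Median = 35/2
Freq: {1: 1, 12: 1, 17: 1, 19: 1, 18: 4, 14: 1, 4: 1, 10: 1, 20: 1}
Mode: [18]

Mean=169/12, Median=35/2, Mode=18


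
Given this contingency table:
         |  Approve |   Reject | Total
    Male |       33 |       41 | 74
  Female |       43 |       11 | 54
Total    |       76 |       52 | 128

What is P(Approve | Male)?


P(Approve | Male) = 33/(33+41) = 33/74

P(Approve|Male) = 33/74 ≈ 44.59%


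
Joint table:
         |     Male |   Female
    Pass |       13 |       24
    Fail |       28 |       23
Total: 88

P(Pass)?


P(Pass) = (13+24)/88 = 37/88

P(Pass) = 37/88 ≈ 42.05%


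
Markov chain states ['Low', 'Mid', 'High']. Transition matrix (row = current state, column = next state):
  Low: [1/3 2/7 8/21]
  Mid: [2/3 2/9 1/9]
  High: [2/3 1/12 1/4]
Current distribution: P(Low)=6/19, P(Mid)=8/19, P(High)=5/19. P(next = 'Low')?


P(next=Low) = Σᵢ P(now=i)×P(i→Low)
= 6/19×1/3 + 8/19×2/3 + 5/19×2/3
= 2/19 + 16/57 + 10/57 = 32/57

P = 32/57 ≈ 0.5614


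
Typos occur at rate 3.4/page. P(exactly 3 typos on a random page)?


Poisson(λ=3.4): P(X=3) = e^(-λ)×λ^k/k!
= e^(-3.4) × 3.4^3 / 3!
≈ 0.03337326996 × 39.304 / 6 ≈ 0.218617

P(X=3) ≈ 0.218617 ≈ 21.86%


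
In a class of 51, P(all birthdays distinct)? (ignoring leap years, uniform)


P(all different) = Π(365-i)/365 for i=0..50
= (365/365)×(364/365)×...×(315/365)
= 0.025568

P ≈ 0.0256 ≈ 2.56%


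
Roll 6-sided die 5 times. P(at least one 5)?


P(no 5)^5 = (5/6)^5 = 3125/7776
P(≥1) = 1 - 3125/7776 = 4651/7776

P = 4651/7776 ≈ 59.81%


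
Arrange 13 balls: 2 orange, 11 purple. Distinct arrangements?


13!/(2!×11!) = 78

78


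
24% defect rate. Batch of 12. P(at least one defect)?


P(all good) = (19/25)^12 = 2213314919066161/59604644775390625
P(≥1 defect) = 57391329856324464/59604644775390625

P = 57391329856324464/59604644775390625 ≈ 96.29%


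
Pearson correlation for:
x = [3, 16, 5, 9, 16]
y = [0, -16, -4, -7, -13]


n=5, Σx=49, Σy=-40, Σxy=-547, Σx²=627, Σy²=490
r = (5×(-547) - 49×(-40))/√((5×627 - 49²)(5×490 - (-40)²))
= -775/√(734×850) = -775/√623900 ≈ -775/789.8734 ≈ -0.9812

r ≈ -0.9812


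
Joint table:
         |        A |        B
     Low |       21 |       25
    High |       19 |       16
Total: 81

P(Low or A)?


P(Low∨A) = P(Low) + P(A) - P(Low∧A)
= (46 + 40 - 21)/81 = 65/81

P = 65/81 ≈ 80.25%


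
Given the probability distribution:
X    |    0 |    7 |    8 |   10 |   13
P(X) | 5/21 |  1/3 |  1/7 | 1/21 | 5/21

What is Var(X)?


E[X] = 148/21
E[X²] = 1480/21
Var(X) = E[X²] - (E[X])² = 1480/21 - 21904/441 = 9176/441

Var(X) = 9176/441 ≈ 20.8073


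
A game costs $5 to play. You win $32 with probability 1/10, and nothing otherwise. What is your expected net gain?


E[gain] = (32-5)×1/10 + (-5)×9/10
= 27/10 - 9/2 = -9/5

Expected net gain = $-9/5 ≈ $-1.80


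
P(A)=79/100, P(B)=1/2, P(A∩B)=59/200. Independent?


P(A)×P(B) = 79/200
P(A∩B) = 59/200
Not equal → NOT independent

No, not independent


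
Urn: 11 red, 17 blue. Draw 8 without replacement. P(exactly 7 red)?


Hypergeometric: C(11,7)×C(17,1)/C(28,8)
= 330×17/3108105 = 34/18837

P(X=7) = 34/18837 ≈ 0.18%


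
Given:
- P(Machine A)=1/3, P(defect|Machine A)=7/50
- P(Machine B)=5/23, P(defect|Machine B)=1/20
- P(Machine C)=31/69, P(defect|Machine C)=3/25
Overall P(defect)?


P(B) = Σ P(B|Aᵢ)×P(Aᵢ)
  7/50×1/3 = 7/150
  1/20×5/23 = 1/92
  3/25×31/69 = 31/575
Sum = 769/6900

P(defect) = 769/6900 ≈ 11.14%


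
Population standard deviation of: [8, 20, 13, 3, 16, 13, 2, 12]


Mean = 87/8
  (8-87/8)²=529/64
  (20-87/8)²=5329/64
  (13-87/8)²=289/64
  (3-87/8)²=3969/64
  (16-87/8)²=1681/64
  (13-87/8)²=289/64
  (2-87/8)²=5041/64
  (12-87/8)²=81/64
Σ(x-μ)² = 2151/8
σ² = (2151/8)/8 = 2151/64

σ = √(2151/64) ≈ 5.7974


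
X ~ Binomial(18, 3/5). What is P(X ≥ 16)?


P(X ≥ 16) = Σ P(X=i) for i=16..18
P(X=16) = 26344593252/3814697265625
P(X=17) = 4649045868/3814697265625
P(X=18) = 387420489/3814697265625
Sum = 31381059609/3814697265625

P(X ≥ 16) = 31381059609/3814697265625 ≈ 0.82%


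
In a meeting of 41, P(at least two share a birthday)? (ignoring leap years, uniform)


P(all different) = Π(365-i)/365 for i=0..40
= 0.096848
P(match) = 1 - 0.096848 = 0.903152

P ≈ 0.9032 ≈ 90.32%


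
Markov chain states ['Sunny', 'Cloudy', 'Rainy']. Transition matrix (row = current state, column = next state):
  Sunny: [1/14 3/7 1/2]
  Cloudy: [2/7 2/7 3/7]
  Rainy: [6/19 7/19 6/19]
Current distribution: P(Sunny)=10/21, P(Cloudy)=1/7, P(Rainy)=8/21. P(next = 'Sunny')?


P(next=Sunny) = Σᵢ P(now=i)×P(i→Sunny)
= 10/21×1/14 + 1/7×2/7 + 8/21×6/19
= 5/147 + 2/49 + 16/133 = 545/2793

P = 545/2793 ≈ 0.1951


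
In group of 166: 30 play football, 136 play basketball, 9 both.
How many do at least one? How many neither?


|A∪B| = 30+136-9 = 157
Neither = 166-157 = 9

At least one: 157; Neither: 9


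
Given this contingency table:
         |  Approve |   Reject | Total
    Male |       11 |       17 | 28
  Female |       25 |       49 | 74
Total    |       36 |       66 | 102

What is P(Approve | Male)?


P(Approve | Male) = 11/(11+17) = 11/28

P(Approve|Male) = 11/28 ≈ 39.29%


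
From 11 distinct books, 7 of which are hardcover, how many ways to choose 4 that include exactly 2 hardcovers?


Choose 2 of the 7 hardcovers and 2 of the other 4 books:
C(7,2)×C(4,2) = 21×6 = 126

126
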